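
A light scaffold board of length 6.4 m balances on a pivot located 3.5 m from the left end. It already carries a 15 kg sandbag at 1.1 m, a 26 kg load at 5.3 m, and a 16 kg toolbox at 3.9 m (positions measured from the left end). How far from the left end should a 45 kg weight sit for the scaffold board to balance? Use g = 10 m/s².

About the pivot (at 3.5 m from the left end):
Sandbag: 15 × 10 = 150 N down at 1.1 m → arm 2.4 m, τ = 150 × 2.4 = 360 N·m counterclockwise.
Load: 26 × 10 = 260 N down at 5.3 m → arm 1.8 m, τ = 260 × 1.8 = 468 N·m clockwise.
Toolbox: 16 × 10 = 160 N down at 3.9 m → arm 0.4 m, τ = 160 × 0.4 = 64 N·m clockwise.
Net moment of existing loads = 172 N·m clockwise.
The weight weighs 45 × 10 = 450 N and must supply an equal counterclockwise moment, so its lever arm about the pivot is 172 / 450 = 0.382 m.
That puts it at 3.5 − 0.382 = 3.12 m from the left end.

x ≈ 3.12 m from the left end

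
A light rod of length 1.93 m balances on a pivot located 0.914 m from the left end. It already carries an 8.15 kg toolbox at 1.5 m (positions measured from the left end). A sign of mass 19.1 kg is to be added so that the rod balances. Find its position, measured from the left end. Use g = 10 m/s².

x ≈ 0.664 m from the left end

Choose the pivot (at 0.914 m from the left end) as the axis so the support reaction has zero arm there.
Toolbox: 8.15 × 10 = 81.5 N down at 1.5 m → arm 0.586 m, τ = 81.5 × 0.586 = 47.76 N·m clockwise.
Net moment of existing loads = 47.76 N·m clockwise.
The sign weighs 19.1 × 10 = 191 N and must supply an equal counterclockwise moment, so its lever arm about the pivot is 47.76 / 191 = 0.25 m.
That puts it at 0.914 − 0.25 = 0.664 m from the left end.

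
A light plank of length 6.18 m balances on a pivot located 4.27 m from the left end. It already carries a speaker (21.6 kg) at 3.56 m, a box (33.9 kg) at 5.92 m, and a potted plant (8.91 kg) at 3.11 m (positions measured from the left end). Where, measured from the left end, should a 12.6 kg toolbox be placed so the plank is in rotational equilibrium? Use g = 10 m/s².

x ≈ 1.87 m from the left end

Choose the pivot (at 4.27 m from the left end) as the axis so the support reaction has zero arm there.
Speaker: 21.6 × 10 = 216 N down at 3.56 m → arm 0.71 m, τ = 216 × 0.71 = 153.4 N·m counterclockwise.
Box: 33.9 × 10 = 339 N down at 5.92 m → arm 1.65 m, τ = 339 × 1.65 = 559.4 N·m clockwise.
Potted plant: 8.91 × 10 = 89.1 N down at 3.11 m → arm 1.16 m, τ = 89.1 × 1.16 = 103.4 N·m counterclockwise.
Net moment of existing loads = 302.6 N·m clockwise.
The toolbox weighs 12.6 × 10 = 126 N and must supply an equal counterclockwise moment, so its lever arm about the pivot is 302.6 / 126 = 2.4 m.
That puts it at 4.27 − 2.4 = 1.87 m from the left end.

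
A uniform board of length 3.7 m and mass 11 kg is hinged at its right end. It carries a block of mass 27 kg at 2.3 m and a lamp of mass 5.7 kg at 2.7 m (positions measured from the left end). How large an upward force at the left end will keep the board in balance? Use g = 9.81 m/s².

F ≈ 169 N

Take moments about the right end.
Beam weight: 11 × 9.81 = 107.9 N down at 1.85 m → arm 1.85 m, τ = 107.9 × 1.85 = 199.6 N·m counterclockwise.
Block: 27 × 9.81 = 264.9 N down at 2.3 m → arm 1.4 m, τ = 264.9 × 1.4 = 370.9 N·m counterclockwise.
Lamp: 5.7 × 9.81 = 55.92 N down at 2.7 m → arm 1 m, τ = 55.92 × 1 = 55.92 N·m counterclockwise.
Net moment of the loads = 626.4 N·m counterclockwise.
The upward force F acts at the left end, arm 3.7 m, giving F × 3.7 clockwise.
Setting net torque to zero: F × 3.7 = 626.4 → F = 626.4 / 3.7 = 169 N.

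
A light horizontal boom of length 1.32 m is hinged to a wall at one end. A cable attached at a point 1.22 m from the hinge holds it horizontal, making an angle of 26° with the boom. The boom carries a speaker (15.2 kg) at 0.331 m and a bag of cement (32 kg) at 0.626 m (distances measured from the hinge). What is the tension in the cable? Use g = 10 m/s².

T ≈ 469 N

Take moments about the hinge.
Speaker: 15.2 × 10 = 152 N down at 0.331 m → arm 0.331 m, τ = 152 × 0.331 = 50.31 N·m clockwise.
Bag of cement: 32 × 10 = 320 N down at 0.626 m → arm 0.626 m, τ = 320 × 0.626 = 200.3 N·m clockwise.
Total clockwise load moment = 250.6 N·m.
The cable tension T acts at 1.22 m; only its component perpendicular to the boom, T sinθ, produces torque. sin 26° = 0.4384.
Setting net torque to zero: T × 1.22 × 0.4384 = 250.6 → T = 250.6 / 0.5348 = 469 N.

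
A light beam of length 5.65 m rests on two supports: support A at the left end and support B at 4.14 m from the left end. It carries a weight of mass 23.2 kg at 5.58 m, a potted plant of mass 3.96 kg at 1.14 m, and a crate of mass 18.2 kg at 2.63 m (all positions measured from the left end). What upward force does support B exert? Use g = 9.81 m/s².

About support A:
Weight: 23.2 × 9.81 = 227.6 N down at 5.58 m → arm 5.58 m, τ = 227.6 × 5.58 = 1270 N·m clockwise.
Potted plant: 3.96 × 9.81 = 38.85 N down at 1.14 m → arm 1.14 m, τ = 38.85 × 1.14 = 44.29 N·m clockwise.
Crate: 18.2 × 9.81 = 178.5 N down at 2.63 m → arm 2.63 m, τ = 178.5 × 2.63 = 469.5 N·m clockwise.
Net load moment about support A = 1784 N·m clockwise.
Reaction R at support B is upward at 4.14 m, arm 4.14 m → moment R × 4.14 counterclockwise.
Setting net torque to zero: R × 4.14 = 1784 → R = 431 N.

R_B ≈ 431 N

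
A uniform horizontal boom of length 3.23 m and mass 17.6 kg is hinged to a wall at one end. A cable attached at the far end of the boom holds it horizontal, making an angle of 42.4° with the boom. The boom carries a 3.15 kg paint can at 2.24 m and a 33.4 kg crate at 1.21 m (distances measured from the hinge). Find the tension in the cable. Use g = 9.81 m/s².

T ≈ 342 N

Taking torques about the hinge:
Beam weight: 17.6 × 9.81 = 172.7 N down at 1.615 m → arm 1.615 m, τ = 172.7 × 1.615 = 278.9 N·m clockwise.
Paint can: 3.15 × 9.81 = 30.9 N down at 2.24 m → arm 2.24 m, τ = 30.9 × 2.24 = 69.22 N·m clockwise.
Crate: 33.4 × 9.81 = 327.7 N down at 1.21 m → arm 1.21 m, τ = 327.7 × 1.21 = 396.5 N·m clockwise.
Total clockwise load moment = 744.6 N·m.
The cable tension T acts at 3.23 m; only its component perpendicular to the boom, T sinθ, produces torque. sin 42.4° = 0.6743.
For rotational equilibrium, T × 3.23 × 0.6743 = 744.6, so T = 744.6 / 2.178 = 342 N.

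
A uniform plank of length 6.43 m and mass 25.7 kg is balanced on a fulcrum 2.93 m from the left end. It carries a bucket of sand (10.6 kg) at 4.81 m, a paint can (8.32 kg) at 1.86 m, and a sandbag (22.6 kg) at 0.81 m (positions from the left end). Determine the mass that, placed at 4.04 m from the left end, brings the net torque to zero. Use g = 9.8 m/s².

m ≈ 26.6 kg

Take moments about the fulcrum (at 2.93 m from the left end).
Beam weight: 25.7 × 9.8 = 251.9 N down at 3.215 m → arm 0.285 m, τ = 251.9 × 0.285 = 71.79 N·m clockwise.
Bucket of sand: 10.6 × 9.8 = 103.9 N down at 4.81 m → arm 1.88 m, τ = 103.9 × 1.88 = 195.3 N·m clockwise.
Paint can: 8.32 × 9.8 = 81.54 N down at 1.86 m → arm 1.07 m, τ = 81.54 × 1.07 = 87.25 N·m counterclockwise.
Sandbag: 22.6 × 9.8 = 221.5 N down at 0.81 m → arm 2.12 m, τ = 221.5 × 2.12 = 469.6 N·m counterclockwise.
Net moment of known loads = 289.8 N·m counterclockwise.
An unknown mass m at 4.04 m has arm 1.11 m; its moment is m·g·1.11 clockwise.
Setting net torque to zero: m × 9.8 × 1.11 = 289.8 → m = 289.8 / (9.8 × 1.11) = 26.6 kg.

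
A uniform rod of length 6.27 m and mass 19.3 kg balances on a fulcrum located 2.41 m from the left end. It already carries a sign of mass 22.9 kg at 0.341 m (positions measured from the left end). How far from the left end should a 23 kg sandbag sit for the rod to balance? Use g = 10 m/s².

Sum moments about the fulcrum (at 2.41 m from the left end) (the support reaction has zero arm there).
Beam weight: 19.3 × 10 = 193 N down at 3.135 m → arm 0.725 m, τ = 193 × 0.725 = 139.9 N·m clockwise.
Sign: 22.9 × 10 = 229 N down at 0.341 m → arm 2.069 m, τ = 229 × 2.069 = 473.8 N·m counterclockwise.
Net moment of existing loads = 333.9 N·m counterclockwise.
The sandbag weighs 23 × 10 = 230 N and must supply an equal clockwise moment, so its lever arm about the fulcrum is 333.9 / 230 = 1.45 m.
That puts it at 2.41 + 1.45 = 3.86 m from the left end.

x ≈ 3.86 m from the left end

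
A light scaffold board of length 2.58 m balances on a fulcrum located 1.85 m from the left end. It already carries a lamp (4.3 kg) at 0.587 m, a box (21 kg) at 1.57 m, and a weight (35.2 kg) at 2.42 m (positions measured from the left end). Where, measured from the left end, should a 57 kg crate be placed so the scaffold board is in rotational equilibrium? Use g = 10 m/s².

Take moments about the fulcrum (at 1.85 m from the left end).
Lamp: 4.3 × 10 = 43 N down at 0.587 m → arm 1.263 m, τ = 43 × 1.263 = 54.31 N·m counterclockwise.
Box: 21 × 10 = 210 N down at 1.57 m → arm 0.28 m, τ = 210 × 0.28 = 58.8 N·m counterclockwise.
Weight: 35.2 × 10 = 352 N down at 2.42 m → arm 0.57 m, τ = 352 × 0.57 = 200.6 N·m clockwise.
Net moment of existing loads = 87.49 N·m clockwise.
The crate weighs 57 × 10 = 570 N and must supply an equal counterclockwise moment, so its lever arm about the fulcrum is 87.49 / 570 = 0.153 m.
That puts it at 1.85 − 0.153 = 1.7 m from the left end.

x ≈ 1.7 m from the left end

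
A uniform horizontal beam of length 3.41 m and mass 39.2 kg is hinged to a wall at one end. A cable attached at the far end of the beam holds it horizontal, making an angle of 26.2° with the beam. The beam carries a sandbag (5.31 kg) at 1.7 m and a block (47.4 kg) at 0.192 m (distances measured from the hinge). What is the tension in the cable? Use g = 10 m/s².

Taking torques about the hinge:
Beam weight: 39.2 × 10 = 392 N down at 1.705 m → arm 1.705 m, τ = 392 × 1.705 = 668.4 N·m clockwise.
Sandbag: 5.31 × 10 = 53.1 N down at 1.7 m → arm 1.7 m, τ = 53.1 × 1.7 = 90.27 N·m clockwise.
Block: 47.4 × 10 = 474 N down at 0.192 m → arm 0.192 m, τ = 474 × 0.192 = 91.01 N·m clockwise.
Total clockwise load moment = 849.7 N·m.
The cable tension T acts at 3.41 m; only its component perpendicular to the beam, T sinθ, produces torque. sin 26.2° = 0.4415.
For rotational equilibrium, T × 3.41 × 0.4415 = 849.7, so T = 849.7 / 1.506 = 564 N.

T ≈ 564 N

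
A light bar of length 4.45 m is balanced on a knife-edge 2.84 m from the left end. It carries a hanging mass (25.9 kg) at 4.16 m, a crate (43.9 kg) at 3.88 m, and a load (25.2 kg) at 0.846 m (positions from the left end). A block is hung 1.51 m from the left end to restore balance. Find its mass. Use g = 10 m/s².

m ≈ 22.3 kg

About the knife-edge (at 2.84 m from the left end):
Hanging mass: 25.9 × 10 = 259 N down at 4.16 m → arm 1.32 m, τ = 259 × 1.32 = 341.9 N·m clockwise.
Crate: 43.9 × 10 = 439 N down at 3.88 m → arm 1.04 m, τ = 439 × 1.04 = 456.6 N·m clockwise.
Load: 25.2 × 10 = 252 N down at 0.846 m → arm 1.994 m, τ = 252 × 1.994 = 502.5 N·m counterclockwise.
Net moment of known loads = 296 N·m clockwise.
An unknown mass m at 1.51 m has arm 1.33 m; its moment is m·g·1.33 counterclockwise.
Balancing moments: m × 10 × 1.33 = 296, giving m = 296 / (10 × 1.33) = 22.3 kg.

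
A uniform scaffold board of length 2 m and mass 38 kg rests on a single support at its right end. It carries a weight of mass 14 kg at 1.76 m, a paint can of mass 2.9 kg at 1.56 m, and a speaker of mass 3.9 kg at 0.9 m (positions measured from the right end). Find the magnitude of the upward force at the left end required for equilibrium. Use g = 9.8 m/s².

F ≈ 346 N

Taking torques about the right end:
Beam weight: 38 × 9.8 = 372.4 N down at 1 m → arm 1 m, τ = 372.4 × 1 = 372.4 N·m counterclockwise.
Weight: 14 × 9.8 = 137.2 N down at 1.76 m → arm 1.76 m, τ = 137.2 × 1.76 = 241.5 N·m counterclockwise.
Paint can: 2.9 × 9.8 = 28.42 N down at 1.56 m → arm 1.56 m, τ = 28.42 × 1.56 = 44.34 N·m counterclockwise.
Speaker: 3.9 × 9.8 = 38.22 N down at 0.9 m → arm 0.9 m, τ = 38.22 × 0.9 = 34.4 N·m counterclockwise.
Net moment of the loads = 692.6 N·m counterclockwise.
The upward force F acts at the left end, arm 2 m, giving F × 2 clockwise.
Balancing moments: F × 2 = 692.6, giving F = 692.6 / 2 = 346 N.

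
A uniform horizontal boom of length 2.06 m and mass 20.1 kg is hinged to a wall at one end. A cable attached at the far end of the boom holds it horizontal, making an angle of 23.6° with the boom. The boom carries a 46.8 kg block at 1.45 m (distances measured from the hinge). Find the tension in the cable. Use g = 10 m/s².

Sum moments about the hinge (the unknown hinge reaction has zero arm there).
Beam weight: 20.1 × 10 = 201 N down at 1.03 m → arm 1.03 m, τ = 201 × 1.03 = 207 N·m clockwise.
Block: 46.8 × 10 = 468 N down at 1.45 m → arm 1.45 m, τ = 468 × 1.45 = 678.6 N·m clockwise.
Total clockwise load moment = 885.6 N·m.
The cable tension T acts at 2.06 m; only its component perpendicular to the boom, T sinθ, produces torque. sin 23.6° = 0.4003.
Στ = 0 ⇒ T × 2.06 × 0.4003 = 885.6 ⇒ T = 885.6 / 0.8246 = 1070 N.

T ≈ 1070 N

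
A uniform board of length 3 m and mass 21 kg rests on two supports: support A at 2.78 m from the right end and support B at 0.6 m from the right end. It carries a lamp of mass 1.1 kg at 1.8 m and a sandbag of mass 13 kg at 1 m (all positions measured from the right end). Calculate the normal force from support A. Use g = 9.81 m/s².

R_A ≈ 114 N

About support B:
Beam weight: 21 × 9.81 = 206 N down at 1.5 m → arm 0.9 m, τ = 206 × 0.9 = 185.4 N·m counterclockwise.
Lamp: 1.1 × 9.81 = 10.79 N down at 1.8 m → arm 1.2 m, τ = 10.79 × 1.2 = 12.95 N·m counterclockwise.
Sandbag: 13 × 9.81 = 127.5 N down at 1 m → arm 0.4 m, τ = 127.5 × 0.4 = 51 N·m counterclockwise.
Net load moment about support B = 249.3 N·m counterclockwise.
Reaction R at support A is upward at 2.78 m, arm 2.18 m → moment R × 2.18 clockwise.
Στ = 0 ⇒ R × 2.18 = 249.3 ⇒ R = 114 N.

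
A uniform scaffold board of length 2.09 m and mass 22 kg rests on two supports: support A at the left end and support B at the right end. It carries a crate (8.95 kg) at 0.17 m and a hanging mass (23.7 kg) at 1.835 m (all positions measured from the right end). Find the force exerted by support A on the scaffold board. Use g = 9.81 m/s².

R_A ≈ 319 N

Choose support B as the axis so its reaction then has zero moment arm.
Beam weight: 22 × 9.81 = 215.8 N down at 1.045 m → arm 1.045 m, τ = 215.8 × 1.045 = 225.5 N·m counterclockwise.
Crate: 8.95 × 9.81 = 87.8 N down at 0.17 m → arm 0.17 m, τ = 87.8 × 0.17 = 14.93 N·m counterclockwise.
Hanging mass: 23.7 × 9.81 = 232.5 N down at 1.835 m → arm 1.835 m, τ = 232.5 × 1.835 = 426.6 N·m counterclockwise.
Net load moment about support B = 667 N·m counterclockwise.
Reaction R at support A is upward at 2.09 m, arm 2.09 m → moment R × 2.09 clockwise.
Balancing moments: R × 2.09 = 667, giving R = 319 N.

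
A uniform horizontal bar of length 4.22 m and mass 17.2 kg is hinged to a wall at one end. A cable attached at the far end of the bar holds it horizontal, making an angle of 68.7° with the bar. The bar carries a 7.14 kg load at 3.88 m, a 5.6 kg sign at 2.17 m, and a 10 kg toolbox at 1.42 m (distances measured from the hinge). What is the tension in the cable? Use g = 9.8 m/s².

T ≈ 225 N

Take moments about the hinge.
Beam weight: 17.2 × 9.8 = 168.6 N down at 2.11 m → arm 2.11 m, τ = 168.6 × 2.11 = 355.7 N·m clockwise.
Load: 7.14 × 9.8 = 69.97 N down at 3.88 m → arm 3.88 m, τ = 69.97 × 3.88 = 271.5 N·m clockwise.
Sign: 5.6 × 9.8 = 54.88 N down at 2.17 m → arm 2.17 m, τ = 54.88 × 2.17 = 119.1 N·m clockwise.
Toolbox: 10 × 9.8 = 98 N down at 1.42 m → arm 1.42 m, τ = 98 × 1.42 = 139.2 N·m clockwise.
Total clockwise load moment = 885.5 N·m.
The cable tension T acts at 4.22 m; only its component perpendicular to the bar, T sinθ, produces torque. sin 68.7° = 0.9317.
For rotational equilibrium, T × 4.22 × 0.9317 = 885.5, so T = 885.5 / 3.932 = 225 N.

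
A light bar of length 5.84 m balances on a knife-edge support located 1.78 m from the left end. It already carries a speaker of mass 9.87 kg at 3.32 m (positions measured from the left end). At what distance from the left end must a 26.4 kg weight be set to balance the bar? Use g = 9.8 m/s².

x ≈ 1.2 m from the left end

Take moments about the knife-edge support (at 1.78 m from the left end).
Speaker: 9.87 × 9.8 = 96.73 N down at 3.32 m → arm 1.54 m, τ = 96.73 × 1.54 = 149 N·m clockwise.
Net moment of existing loads = 149 N·m clockwise.
The weight weighs 26.4 × 9.8 = 258.7 N and must supply an equal counterclockwise moment, so its lever arm about the knife-edge support is 149 / 258.7 = 0.576 m.
That puts it at 1.78 − 0.576 = 1.2 m from the left end.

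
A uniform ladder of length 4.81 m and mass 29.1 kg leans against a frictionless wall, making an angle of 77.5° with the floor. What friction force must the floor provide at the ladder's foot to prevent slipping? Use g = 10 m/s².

f ≈ 32.3 N

Choose the foot of the ladder as the axis so the floor normal and friction both act there and drop out.
Ladder weight 29.1×10 = 291 N acts at 2.405 m along the ladder; its horizontal arm is 2.405·cos77.5° = 0.5205 m → τ = 151.5 N·m clockwise.
Wall normal N acts horizontally at the top; its moment arm is the height L sinθ = 4.81·sin77.5° = 4.696 m, counterclockwise.
Στ = 0 ⇒ N × 4.696 = 151.5 ⇒ N = 32.3 N.
ΣFx = 0: friction at the foot balances the wall's push, so f = N_wall = 32.3 N.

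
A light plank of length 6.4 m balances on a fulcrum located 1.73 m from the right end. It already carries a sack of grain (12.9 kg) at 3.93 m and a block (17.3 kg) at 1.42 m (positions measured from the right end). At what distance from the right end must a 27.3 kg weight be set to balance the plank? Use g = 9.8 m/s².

About the fulcrum (at 1.73 m from the right end):
Sack of grain: 12.9 × 9.8 = 126.4 N down at 3.93 m → arm 2.2 m, τ = 126.4 × 2.2 = 278.1 N·m counterclockwise.
Block: 17.3 × 9.8 = 169.5 N down at 1.42 m → arm 0.31 m, τ = 169.5 × 0.31 = 52.55 N·m clockwise.
Net moment of existing loads = 225.6 N·m counterclockwise.
The weight weighs 27.3 × 9.8 = 267.5 N and must supply an equal clockwise moment, so its lever arm about the fulcrum is 225.6 / 267.5 = 0.843 m.
That puts it at 1.73 − 0.843 = 0.887 m from the right end.

x ≈ 0.887 m from the right end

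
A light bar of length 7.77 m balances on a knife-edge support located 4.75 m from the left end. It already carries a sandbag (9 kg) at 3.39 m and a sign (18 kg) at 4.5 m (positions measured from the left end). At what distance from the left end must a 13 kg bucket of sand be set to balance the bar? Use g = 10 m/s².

About the knife-edge support (at 4.75 m from the left end):
Sandbag: 9 × 10 = 90 N down at 3.39 m → arm 1.36 m, τ = 90 × 1.36 = 122.4 N·m counterclockwise.
Sign: 18 × 10 = 180 N down at 4.5 m → arm 0.25 m, τ = 180 × 0.25 = 45 N·m counterclockwise.
Net moment of existing loads = 167.4 N·m counterclockwise.
The bucket of sand weighs 13 × 10 = 130 N and must supply an equal clockwise moment, so its lever arm about the knife-edge support is 167.4 / 130 = 1.29 m.
That puts it at 4.75 + 1.29 = 6.04 m from the left end.

x ≈ 6.04 m from the left end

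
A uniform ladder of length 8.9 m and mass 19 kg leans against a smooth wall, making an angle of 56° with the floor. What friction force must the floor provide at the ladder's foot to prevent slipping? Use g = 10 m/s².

f ≈ 64.1 N

Sum moments about the foot of the ladder (the floor normal and friction both act there and drop out).
Ladder weight 19×10 = 190 N acts at 4.45 m along the ladder; its horizontal arm is 4.45·cos56° = 2.488 m → τ = 472.7 N·m clockwise.
Wall normal N acts horizontally at the top; its moment arm is the height L sinθ = 8.9·sin56° = 7.378 m, counterclockwise.
Setting net torque to zero: N × 7.378 = 472.7 → N = 64.1 N.
ΣFx = 0: friction at the foot balances the wall's push, so f = N_wall = 64.1 N.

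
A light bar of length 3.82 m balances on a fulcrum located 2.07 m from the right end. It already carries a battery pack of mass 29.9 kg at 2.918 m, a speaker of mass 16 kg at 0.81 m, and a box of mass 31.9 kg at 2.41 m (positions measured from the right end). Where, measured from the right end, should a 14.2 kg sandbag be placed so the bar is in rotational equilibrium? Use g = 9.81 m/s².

x ≈ 0.94 m from the right end

Take moments about the fulcrum (at 2.07 m from the right end).
Battery pack: 29.9 × 9.81 = 293.3 N down at 2.918 m → arm 0.848 m, τ = 293.3 × 0.848 = 248.7 N·m counterclockwise.
Speaker: 16 × 9.81 = 157 N down at 0.81 m → arm 1.26 m, τ = 157 × 1.26 = 197.8 N·m clockwise.
Box: 31.9 × 9.81 = 312.9 N down at 2.41 m → arm 0.34 m, τ = 312.9 × 0.34 = 106.4 N·m counterclockwise.
Net moment of existing loads = 157.3 N·m counterclockwise.
The sandbag weighs 14.2 × 9.81 = 139.3 N and must supply an equal clockwise moment, so its lever arm about the fulcrum is 157.3 / 139.3 = 1.13 m.
That puts it at 2.07 − 1.13 = 0.94 m from the right end.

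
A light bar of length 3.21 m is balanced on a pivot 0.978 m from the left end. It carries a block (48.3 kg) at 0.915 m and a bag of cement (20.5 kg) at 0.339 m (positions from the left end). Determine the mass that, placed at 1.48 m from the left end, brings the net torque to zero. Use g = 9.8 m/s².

Take moments about the pivot (at 0.978 m from the left end).
Block: 48.3 × 9.8 = 473.3 N down at 0.915 m → arm 0.063 m, τ = 473.3 × 0.063 = 29.82 N·m counterclockwise.
Bag of cement: 20.5 × 9.8 = 200.9 N down at 0.339 m → arm 0.639 m, τ = 200.9 × 0.639 = 128.4 N·m counterclockwise.
Net moment of known loads = 158.2 N·m counterclockwise.
An unknown mass m at 1.48 m has arm 0.502 m; its moment is m·g·0.502 clockwise.
Στ = 0 ⇒ m × 9.8 × 0.502 = 158.2 ⇒ m = 158.2 / (9.8 × 0.502) = 32.2 kg.

m ≈ 32.2 kg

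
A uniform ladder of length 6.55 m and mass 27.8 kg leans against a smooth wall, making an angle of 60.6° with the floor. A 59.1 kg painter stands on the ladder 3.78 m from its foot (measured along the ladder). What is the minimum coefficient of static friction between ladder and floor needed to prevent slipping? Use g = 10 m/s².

About the foot of the ladder:
Ladder weight 27.8×10 = 278 N acts at 3.275 m along the ladder; its horizontal arm is 3.275·cos60.6° = 1.608 m → τ = 447 N·m clockwise.
Painter: 59.1×10 = 591 N at 3.78 m → arm 1.856 m → τ = 1097 N·m clockwise.
Wall normal N acts horizontally at the top; its moment arm is the height L sinθ = 6.55·sin60.6° = 5.706 m, counterclockwise.
Στ = 0 ⇒ N × 5.706 = 1544 ⇒ N = 270.6 N.
ΣFx = 0 ⇒ f = N_wall = 270.6 N. ΣFy = 0 ⇒ N_floor = 869 N.
μ_min = f / N_floor = 270.6 / 869 = 0.311.

μ_min ≈ 0.311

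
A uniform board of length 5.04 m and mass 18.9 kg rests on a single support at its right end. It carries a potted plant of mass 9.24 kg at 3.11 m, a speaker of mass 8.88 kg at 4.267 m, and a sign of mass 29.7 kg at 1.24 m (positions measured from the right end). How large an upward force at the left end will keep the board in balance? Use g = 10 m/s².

Sum moments about the right end (the unknown pivot reaction has zero arm there).
Beam weight: 18.9 × 10 = 189 N down at 2.52 m → arm 2.52 m, τ = 189 × 2.52 = 476.3 N·m counterclockwise.
Potted plant: 9.24 × 10 = 92.4 N down at 3.11 m → arm 3.11 m, τ = 92.4 × 3.11 = 287.4 N·m counterclockwise.
Speaker: 8.88 × 10 = 88.8 N down at 4.267 m → arm 4.267 m, τ = 88.8 × 4.267 = 378.9 N·m counterclockwise.
Sign: 29.7 × 10 = 297 N down at 1.24 m → arm 1.24 m, τ = 297 × 1.24 = 368.3 N·m counterclockwise.
Net moment of the loads = 1511 N·m counterclockwise.
The upward force F acts at the left end, arm 5.04 m, giving F × 5.04 clockwise.
Setting net torque to zero: F × 5.04 = 1511 → F = 1511 / 5.04 = 300 N.

F ≈ 300 N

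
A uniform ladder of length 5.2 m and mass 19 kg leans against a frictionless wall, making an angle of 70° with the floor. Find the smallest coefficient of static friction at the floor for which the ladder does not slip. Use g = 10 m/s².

μ_min ≈ 0.182

Taking torques about the foot of the ladder:
Ladder weight 19×10 = 190 N acts at 2.6 m along the ladder; its horizontal arm is 2.6·cos70° = 0.8893 m → τ = 169 N·m clockwise.
Wall normal N acts horizontally at the top; its moment arm is the height L sinθ = 5.2·sin70° = 4.886 m, counterclockwise.
Στ = 0 ⇒ N × 4.886 = 169 ⇒ N = 34.59 N.
ΣFx = 0 ⇒ f = N_wall = 34.59 N. ΣFy = 0 ⇒ N_floor = 190 N.
μ_min = f / N_floor = 34.59 / 190 = 0.182.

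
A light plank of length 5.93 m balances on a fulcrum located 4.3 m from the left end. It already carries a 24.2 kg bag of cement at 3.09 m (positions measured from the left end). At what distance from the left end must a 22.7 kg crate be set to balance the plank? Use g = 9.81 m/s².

Taking torques about the fulcrum (at 4.3 m from the left end):
Bag of cement: 24.2 × 9.81 = 237.4 N down at 3.09 m → arm 1.21 m, τ = 237.4 × 1.21 = 287.3 N·m counterclockwise.
Net moment of existing loads = 287.3 N·m counterclockwise.
The crate weighs 22.7 × 9.81 = 222.7 N and must supply an equal clockwise moment, so its lever arm about the fulcrum is 287.3 / 222.7 = 1.29 m.
That puts it at 4.3 + 1.29 = 5.59 m from the left end.

x ≈ 5.59 m from the left end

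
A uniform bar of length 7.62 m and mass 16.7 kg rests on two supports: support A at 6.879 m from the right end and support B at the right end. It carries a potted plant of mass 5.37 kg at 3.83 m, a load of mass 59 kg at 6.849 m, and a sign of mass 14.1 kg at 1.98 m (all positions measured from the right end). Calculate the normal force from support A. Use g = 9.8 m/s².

Take moments about support B.
Beam weight: 16.7 × 9.8 = 163.7 N down at 3.81 m → arm 3.81 m, τ = 163.7 × 3.81 = 623.7 N·m counterclockwise.
Potted plant: 5.37 × 9.8 = 52.63 N down at 3.83 m → arm 3.83 m, τ = 52.63 × 3.83 = 201.6 N·m counterclockwise.
Load: 59 × 9.8 = 578.2 N down at 6.849 m → arm 6.849 m, τ = 578.2 × 6.849 = 3960 N·m counterclockwise.
Sign: 14.1 × 9.8 = 138.2 N down at 1.98 m → arm 1.98 m, τ = 138.2 × 1.98 = 273.6 N·m counterclockwise.
Net load moment about support B = 5059 N·m counterclockwise.
Reaction R at support A is upward at 6.879 m, arm 6.879 m → moment R × 6.879 clockwise.
Balancing moments: R × 6.879 = 5059, giving R = 735 N.

R_A ≈ 735 N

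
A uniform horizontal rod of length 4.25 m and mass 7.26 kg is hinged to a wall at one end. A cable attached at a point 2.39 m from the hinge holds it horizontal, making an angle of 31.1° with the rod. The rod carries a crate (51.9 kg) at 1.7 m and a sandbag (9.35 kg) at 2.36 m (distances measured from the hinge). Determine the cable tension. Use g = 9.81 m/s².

T ≈ 999 N

Sum moments about the hinge (the unknown hinge reaction has zero arm there).
Beam weight: 7.26 × 9.81 = 71.22 N down at 2.125 m → arm 2.125 m, τ = 71.22 × 2.125 = 151.3 N·m clockwise.
Crate: 51.9 × 9.81 = 509.1 N down at 1.7 m → arm 1.7 m, τ = 509.1 × 1.7 = 865.5 N·m clockwise.
Sandbag: 9.35 × 9.81 = 91.72 N down at 2.36 m → arm 2.36 m, τ = 91.72 × 2.36 = 216.5 N·m clockwise.
Total clockwise load moment = 1233 N·m.
The cable tension T acts at 2.39 m; only its component perpendicular to the rod, T sinθ, produces torque. sin 31.1° = 0.5165.
Balancing moments: T × 2.39 × 0.5165 = 1233, giving T = 1233 / 1.234 = 999 N.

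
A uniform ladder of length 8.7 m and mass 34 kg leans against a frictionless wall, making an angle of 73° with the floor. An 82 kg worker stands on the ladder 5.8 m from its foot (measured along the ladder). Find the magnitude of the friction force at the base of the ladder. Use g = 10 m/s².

About the foot of the ladder:
Ladder weight 34×10 = 340 N acts at 4.35 m along the ladder; its horizontal arm is 4.35·cos73° = 1.272 m → τ = 432.5 N·m clockwise.
Worker: 82×10 = 820 N at 5.8 m → arm 1.696 m → τ = 1391 N·m clockwise.
Wall normal N acts horizontally at the top; its moment arm is the height L sinθ = 8.7·sin73° = 8.32 m, counterclockwise.
Setting net torque to zero: N × 8.32 = 1824 → N = 219 N.
ΣFx = 0: friction at the foot balances the wall's push, so f = N_wall = 219 N.

f ≈ 219 N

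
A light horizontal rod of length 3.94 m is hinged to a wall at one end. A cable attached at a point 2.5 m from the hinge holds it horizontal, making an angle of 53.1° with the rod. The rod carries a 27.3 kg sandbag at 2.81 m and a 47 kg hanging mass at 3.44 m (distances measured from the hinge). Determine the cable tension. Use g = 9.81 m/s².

Choose the hinge as the axis so the unknown hinge reaction has zero arm there.
Sandbag: 27.3 × 9.81 = 267.8 N down at 2.81 m → arm 2.81 m, τ = 267.8 × 2.81 = 752.5 N·m clockwise.
Hanging mass: 47 × 9.81 = 461.1 N down at 3.44 m → arm 3.44 m, τ = 461.1 × 3.44 = 1586 N·m clockwise.
Total clockwise load moment = 2338 N·m.
The cable tension T acts at 2.5 m; only its component perpendicular to the rod, T sinθ, produces torque. sin 53.1° = 0.7997.
Setting net torque to zero: T × 2.5 × 0.7997 = 2338 → T = 2338 / 1.999 = 1170 N.

T ≈ 1170 N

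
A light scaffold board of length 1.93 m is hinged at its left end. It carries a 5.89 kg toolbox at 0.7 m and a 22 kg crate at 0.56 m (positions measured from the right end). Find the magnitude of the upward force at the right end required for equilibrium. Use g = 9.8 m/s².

Sum moments about the left end (the unknown pivot reaction has zero arm there).
Toolbox: 5.89 × 9.8 = 57.72 N down at 0.7 m → arm 1.23 m, τ = 57.72 × 1.23 = 71 N·m clockwise.
Crate: 22 × 9.8 = 215.6 N down at 0.56 m → arm 1.37 m, τ = 215.6 × 1.37 = 295.4 N·m clockwise.
Net moment of the loads = 366.4 N·m clockwise.
The upward force F acts at the right end, arm 1.93 m, giving F × 1.93 counterclockwise.
Balancing moments: F × 1.93 = 366.4, giving F = 366.4 / 1.93 = 190 N.

F ≈ 190 N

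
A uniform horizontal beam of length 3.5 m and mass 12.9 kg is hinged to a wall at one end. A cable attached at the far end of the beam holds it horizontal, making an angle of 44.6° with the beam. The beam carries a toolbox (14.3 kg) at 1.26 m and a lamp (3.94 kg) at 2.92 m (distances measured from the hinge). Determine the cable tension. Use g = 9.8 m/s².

Sum moments about the hinge (the unknown hinge reaction has zero arm there).
Beam weight: 12.9 × 9.8 = 126.4 N down at 1.75 m → arm 1.75 m, τ = 126.4 × 1.75 = 221.2 N·m clockwise.
Toolbox: 14.3 × 9.8 = 140.1 N down at 1.26 m → arm 1.26 m, τ = 140.1 × 1.26 = 176.5 N·m clockwise.
Lamp: 3.94 × 9.8 = 38.61 N down at 2.92 m → arm 2.92 m, τ = 38.61 × 2.92 = 112.7 N·m clockwise.
Total clockwise load moment = 510.4 N·m.
The cable tension T acts at 3.5 m; only its component perpendicular to the beam, T sinθ, produces torque. sin 44.6° = 0.7022.
Setting net torque to zero: T × 3.5 × 0.7022 = 510.4 → T = 510.4 / 2.458 = 208 N.

T ≈ 208 N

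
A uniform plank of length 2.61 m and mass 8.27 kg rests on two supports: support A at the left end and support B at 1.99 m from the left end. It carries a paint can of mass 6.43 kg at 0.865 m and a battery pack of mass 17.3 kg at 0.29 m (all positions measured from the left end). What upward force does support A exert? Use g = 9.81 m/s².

R_A ≈ 209 N

Taking torques about support B:
Beam weight: 8.27 × 9.81 = 81.13 N down at 1.305 m → arm 0.685 m, τ = 81.13 × 0.685 = 55.57 N·m counterclockwise.
Paint can: 6.43 × 9.81 = 63.08 N down at 0.865 m → arm 1.125 m, τ = 63.08 × 1.125 = 70.97 N·m counterclockwise.
Battery pack: 17.3 × 9.81 = 169.7 N down at 0.29 m → arm 1.7 m, τ = 169.7 × 1.7 = 288.5 N·m counterclockwise.
Net load moment about support B = 415 N·m counterclockwise.
Reaction R at support A is upward at 0 m, arm 1.99 m → moment R × 1.99 clockwise.
For rotational equilibrium, R × 1.99 = 415, so R = 209 N.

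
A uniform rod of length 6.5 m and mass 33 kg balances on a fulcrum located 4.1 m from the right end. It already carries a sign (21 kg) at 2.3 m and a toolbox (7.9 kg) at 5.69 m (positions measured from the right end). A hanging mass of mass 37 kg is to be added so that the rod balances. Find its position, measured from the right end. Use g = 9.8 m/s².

About the fulcrum (at 4.1 m from the right end):
Beam weight: 33 × 9.8 = 323.4 N down at 3.25 m → arm 0.85 m, τ = 323.4 × 0.85 = 274.9 N·m clockwise.
Sign: 21 × 9.8 = 205.8 N down at 2.3 m → arm 1.8 m, τ = 205.8 × 1.8 = 370.4 N·m clockwise.
Toolbox: 7.9 × 9.8 = 77.42 N down at 5.69 m → arm 1.59 m, τ = 77.42 × 1.59 = 123.1 N·m counterclockwise.
Net moment of existing loads = 522.2 N·m clockwise.
The hanging mass weighs 37 × 9.8 = 362.6 N and must supply an equal counterclockwise moment, so its lever arm about the fulcrum is 522.2 / 362.6 = 1.44 m.
That puts it at 4.1 + 1.44 = 5.54 m from the right end.

x ≈ 5.54 m from the right end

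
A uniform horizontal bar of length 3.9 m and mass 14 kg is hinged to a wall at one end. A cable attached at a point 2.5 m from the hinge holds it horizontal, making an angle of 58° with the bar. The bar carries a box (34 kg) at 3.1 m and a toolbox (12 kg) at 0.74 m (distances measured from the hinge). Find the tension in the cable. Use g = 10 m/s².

Take moments about the hinge.
Beam weight: 14 × 10 = 140 N down at 1.95 m → arm 1.95 m, τ = 140 × 1.95 = 273 N·m clockwise.
Box: 34 × 10 = 340 N down at 3.1 m → arm 3.1 m, τ = 340 × 3.1 = 1054 N·m clockwise.
Toolbox: 12 × 10 = 120 N down at 0.74 m → arm 0.74 m, τ = 120 × 0.74 = 88.8 N·m clockwise.
Total clockwise load moment = 1416 N·m.
The cable tension T acts at 2.5 m; only its component perpendicular to the bar, T sinθ, produces torque. sin 58° = 0.848.
Balancing moments: T × 2.5 × 0.848 = 1416, giving T = 1416 / 2.12 = 668 N.

T ≈ 668 N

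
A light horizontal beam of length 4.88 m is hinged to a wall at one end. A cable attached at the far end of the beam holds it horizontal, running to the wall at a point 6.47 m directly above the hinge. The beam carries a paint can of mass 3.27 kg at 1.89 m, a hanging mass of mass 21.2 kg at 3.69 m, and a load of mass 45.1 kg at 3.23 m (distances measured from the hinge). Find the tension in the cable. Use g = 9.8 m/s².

T ≈ 579 N

About the hinge:
Paint can: 3.27 × 9.8 = 32.05 N down at 1.89 m → arm 1.89 m, τ = 32.05 × 1.89 = 60.57 N·m clockwise.
Hanging mass: 21.2 × 9.8 = 207.8 N down at 3.69 m → arm 3.69 m, τ = 207.8 × 3.69 = 766.8 N·m clockwise.
Load: 45.1 × 9.8 = 442 N down at 3.23 m → arm 3.23 m, τ = 442 × 3.23 = 1428 N·m clockwise.
Total clockwise load moment = 2255 N·m.
The cable tension T acts at 4.88 m; only its component perpendicular to the beam, T sinθ, produces torque. sinθ = h/√(h²+d²) = 6.47/√(6.47²+4.88²) = 0.7984.
For rotational equilibrium, T × 4.88 × 0.7984 = 2255, so T = 2255 / 3.896 = 579 N.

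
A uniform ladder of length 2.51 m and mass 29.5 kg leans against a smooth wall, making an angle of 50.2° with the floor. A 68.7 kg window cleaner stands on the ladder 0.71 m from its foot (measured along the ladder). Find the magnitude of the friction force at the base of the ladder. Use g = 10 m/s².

f ≈ 285 N

Taking torques about the foot of the ladder:
Ladder weight 29.5×10 = 295 N acts at 1.255 m along the ladder; its horizontal arm is 1.255·cos50.2° = 0.8033 m → τ = 237 N·m clockwise.
Window cleaner: 68.7×10 = 687 N at 0.71 m → arm 0.4545 m → τ = 312.2 N·m clockwise.
Wall normal N acts horizontally at the top; its moment arm is the height L sinθ = 2.51·sin50.2° = 1.928 m, counterclockwise.
Balancing moments: N × 1.928 = 549.2, giving N = 285 N.
ΣFx = 0: friction at the foot balances the wall's push, so f = N_wall = 285 N.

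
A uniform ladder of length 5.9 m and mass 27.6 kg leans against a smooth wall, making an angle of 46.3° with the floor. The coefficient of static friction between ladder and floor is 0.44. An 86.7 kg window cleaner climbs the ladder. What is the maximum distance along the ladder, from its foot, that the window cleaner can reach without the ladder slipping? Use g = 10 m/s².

d ≈ 2.64 m

Taking torques about the foot of the ladder:
Ladder weight 27.6×10 = 276 N acts at 2.95 m along the ladder; its horizontal arm is 2.95·cos46.3° = 2.038 m → τ = 562.5 N·m clockwise.
Window cleaner weight 86.7×10 = 867 N at distance d → arm d·cos46.3° → τ = 867·d·0.6909 clockwise.
Wall normal N at the top has arm L sinθ = 4.266 m counterclockwise, so Στ = 0 gives N·4.266 = 562.5 + 599·d.
ΣFy = 0 ⇒ N_floor = 1143 N, so the maximum friction is μ_s·N_floor = 0.44×1143 = 502.9 N. ΣFx = 0 ⇒ N_wall = f, so at the slipping point N = 502.9 N.
Substituting: 502.9×4.266 = 562.5 + 599·d ⇒ d = (2145 − 562.5) / 599 = 2.64 m.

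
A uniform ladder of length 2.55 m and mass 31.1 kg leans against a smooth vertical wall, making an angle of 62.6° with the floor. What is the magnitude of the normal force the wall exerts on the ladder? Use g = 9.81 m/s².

N_wall ≈ 79.1 N

Taking torques about the foot of the ladder:
Ladder weight 31.1×9.81 = 305.1 N acts at 1.275 m along the ladder; its horizontal arm is 1.275·cos62.6° = 0.5868 m → τ = 179 N·m clockwise.
Wall normal N acts horizontally at the top; its moment arm is the height L sinθ = 2.55·sin62.6° = 2.264 m, counterclockwise.
Balancing moments: N × 2.264 = 179, giving N = 79.1 N.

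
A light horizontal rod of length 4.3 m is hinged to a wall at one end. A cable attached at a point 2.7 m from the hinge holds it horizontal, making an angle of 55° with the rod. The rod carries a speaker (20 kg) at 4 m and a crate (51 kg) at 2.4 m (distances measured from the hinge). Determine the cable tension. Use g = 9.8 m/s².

Taking torques about the hinge:
Speaker: 20 × 9.8 = 196 N down at 4 m → arm 4 m, τ = 196 × 4 = 784 N·m clockwise.
Crate: 51 × 9.8 = 499.8 N down at 2.4 m → arm 2.4 m, τ = 499.8 × 2.4 = 1200 N·m clockwise.
Total clockwise load moment = 1984 N·m.
The cable tension T acts at 2.7 m; only its component perpendicular to the rod, T sinθ, produces torque. sin 55° = 0.8192.
Balancing moments: T × 2.7 × 0.8192 = 1984, giving T = 1984 / 2.212 = 897 N.

T ≈ 897 N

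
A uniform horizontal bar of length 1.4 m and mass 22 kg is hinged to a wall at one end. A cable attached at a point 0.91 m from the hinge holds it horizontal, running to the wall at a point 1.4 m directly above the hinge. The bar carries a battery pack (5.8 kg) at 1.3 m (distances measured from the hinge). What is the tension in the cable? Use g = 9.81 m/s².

T ≈ 295 N

Sum moments about the hinge (the unknown hinge reaction has zero arm there).
Beam weight: 22 × 9.81 = 215.8 N down at 0.7 m → arm 0.7 m, τ = 215.8 × 0.7 = 151.1 N·m clockwise.
Battery pack: 5.8 × 9.81 = 56.9 N down at 1.3 m → arm 1.3 m, τ = 56.9 × 1.3 = 73.97 N·m clockwise.
Total clockwise load moment = 225.1 N·m.
The cable tension T acts at 0.91 m; only its component perpendicular to the bar, T sinθ, produces torque. sinθ = h/√(h²+d²) = 1.4/√(1.4²+0.91²) = 0.8384.
For rotational equilibrium, T × 0.91 × 0.8384 = 225.1, so T = 225.1 / 0.7629 = 295 N.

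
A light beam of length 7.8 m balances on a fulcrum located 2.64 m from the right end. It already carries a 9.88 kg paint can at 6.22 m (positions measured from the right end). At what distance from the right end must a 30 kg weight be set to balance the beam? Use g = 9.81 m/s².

x ≈ 1.46 m from the right end

Sum moments about the fulcrum (at 2.64 m from the right end) (the support reaction has zero arm there).
Paint can: 9.88 × 9.81 = 96.92 N down at 6.22 m → arm 3.58 m, τ = 96.92 × 3.58 = 347 N·m counterclockwise.
Net moment of existing loads = 347 N·m counterclockwise.
The weight weighs 30 × 9.81 = 294.3 N and must supply an equal clockwise moment, so its lever arm about the fulcrum is 347 / 294.3 = 1.18 m.
That puts it at 2.64 − 1.18 = 1.46 m from the right end.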